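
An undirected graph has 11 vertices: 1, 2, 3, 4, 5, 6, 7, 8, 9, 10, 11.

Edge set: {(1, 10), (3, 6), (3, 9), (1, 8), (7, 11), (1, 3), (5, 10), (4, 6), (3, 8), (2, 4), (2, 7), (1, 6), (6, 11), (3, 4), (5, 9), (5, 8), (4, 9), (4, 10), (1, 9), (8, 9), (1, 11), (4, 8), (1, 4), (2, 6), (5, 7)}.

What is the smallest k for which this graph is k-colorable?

1, 3, 4, 8, 9 form a clique, so at least 5 colors are needed.
One proper 5-coloring: 1=b, 2=c, 3=c, 4=a, 5=a, 6=d, 7=b, 8=e, 9=d, 10=c, 11=a. No two adjacent vertices share a color.

5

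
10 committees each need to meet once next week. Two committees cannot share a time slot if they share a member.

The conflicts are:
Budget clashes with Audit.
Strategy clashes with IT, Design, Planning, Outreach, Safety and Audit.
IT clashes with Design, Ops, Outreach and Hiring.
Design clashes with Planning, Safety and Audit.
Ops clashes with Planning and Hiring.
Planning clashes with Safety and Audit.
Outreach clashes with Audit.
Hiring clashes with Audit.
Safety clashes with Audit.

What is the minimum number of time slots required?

Strategy, Design, Planning, Safety, Audit all conflict with each other, so at least 5 time slots are needed.
5 time slots suffice: time slot 1 → {IT, Audit}; time slot 2 → {Budget, Strategy, Hiring}; time slot 3 → {Design, Ops, Outreach}; time slot 4 → {Planning}; time slot 5 → {Safety}. No two conflicting committees share a time slot.

5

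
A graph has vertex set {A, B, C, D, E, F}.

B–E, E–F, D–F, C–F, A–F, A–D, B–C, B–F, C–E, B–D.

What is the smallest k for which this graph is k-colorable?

4

B, C, E, F form a clique, so at least 4 colors are needed.
4 colors suffice: color 1 → {F}; color 2 → {A, B}; color 3 → {C, D}; color 4 → {E}. Every edge joins two different colors.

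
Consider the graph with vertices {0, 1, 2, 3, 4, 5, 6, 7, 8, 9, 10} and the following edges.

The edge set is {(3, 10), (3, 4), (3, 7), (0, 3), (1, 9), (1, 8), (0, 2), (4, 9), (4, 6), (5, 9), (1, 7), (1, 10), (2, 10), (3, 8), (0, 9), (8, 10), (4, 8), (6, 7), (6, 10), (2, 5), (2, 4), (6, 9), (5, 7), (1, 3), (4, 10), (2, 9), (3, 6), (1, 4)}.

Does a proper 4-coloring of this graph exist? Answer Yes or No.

No

1, 3, 4, 8, 10 are mutually adjacent (a clique of size 5), so at least 5 colors are needed.
So 4 colors are not enough.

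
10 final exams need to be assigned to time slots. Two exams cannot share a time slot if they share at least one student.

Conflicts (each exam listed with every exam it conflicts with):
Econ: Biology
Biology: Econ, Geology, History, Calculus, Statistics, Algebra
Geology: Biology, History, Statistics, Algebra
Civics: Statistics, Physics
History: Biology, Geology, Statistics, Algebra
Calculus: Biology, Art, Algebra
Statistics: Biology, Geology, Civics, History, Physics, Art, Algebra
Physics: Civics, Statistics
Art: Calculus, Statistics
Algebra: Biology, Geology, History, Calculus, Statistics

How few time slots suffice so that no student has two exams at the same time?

Biology, Geology, History, Statistics, Algebra pairwise conflict, so at least 5 time slots are needed.
A valid assignment using 5 time slots: Econ=1, Biology=2, Geology=5, Civics=2, History=4, Calculus=1, Statistics=1, Physics=3, Art=2, Algebra=3. Each listed conflict is separated.

5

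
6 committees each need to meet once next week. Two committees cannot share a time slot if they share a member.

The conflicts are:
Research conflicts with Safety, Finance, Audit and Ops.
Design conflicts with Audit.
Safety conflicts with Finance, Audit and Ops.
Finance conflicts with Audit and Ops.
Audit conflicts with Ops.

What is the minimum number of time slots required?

5

Research, Safety, Finance, Audit, Ops are mutually in conflict, so at least 5 time slots are needed.
Using 5 time slots: Research=5, Design=2, Safety=3, Finance=4, Audit=1, Ops=2. Each listed conflict is separated.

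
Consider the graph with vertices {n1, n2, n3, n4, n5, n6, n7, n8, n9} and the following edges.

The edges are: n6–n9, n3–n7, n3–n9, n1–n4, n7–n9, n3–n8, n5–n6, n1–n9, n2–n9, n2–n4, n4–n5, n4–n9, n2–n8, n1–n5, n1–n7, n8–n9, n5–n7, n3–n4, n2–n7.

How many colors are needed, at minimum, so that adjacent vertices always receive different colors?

n1, n7, n9 form a triangle, so at least 3 colors are needed.
3 colors suffice: color 1 → {n5, n9}; color 2 → {n4, n6, n7, n8}; color 3 → {n1, n2, n3}. Each edge has distinct colors on its endpoints.

3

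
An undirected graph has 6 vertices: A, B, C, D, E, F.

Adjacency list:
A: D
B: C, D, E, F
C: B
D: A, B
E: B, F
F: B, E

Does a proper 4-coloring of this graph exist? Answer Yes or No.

Yes

The chromatic number is 3. B, E, F are mutually adjacent, so at least 3 colors are needed.
A valid assignment using 3 colors: A=red, B=red, C=blue, D=blue, E=blue, F=green.
Since 4 ≥ 3, a proper 4-coloring certainly exists.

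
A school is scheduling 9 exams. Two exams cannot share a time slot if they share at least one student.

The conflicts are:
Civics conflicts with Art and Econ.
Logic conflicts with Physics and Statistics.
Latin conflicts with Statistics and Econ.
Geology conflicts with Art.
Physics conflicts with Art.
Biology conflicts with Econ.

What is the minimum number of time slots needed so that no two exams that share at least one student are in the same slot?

3

The cycle Statistics-Logic-Physics-Art-Civics-Econ-Latin-Statistics has odd length 7, so it cannot be 2-colored; at least 3 time slots are needed.
Using 3 time slots: Civics=2, Logic=2, Latin=2, Geology=2, Physics=3, Art=1, Biology=2, Statistics=1, Econ=1. Every pair that conflicts lands in different time slots.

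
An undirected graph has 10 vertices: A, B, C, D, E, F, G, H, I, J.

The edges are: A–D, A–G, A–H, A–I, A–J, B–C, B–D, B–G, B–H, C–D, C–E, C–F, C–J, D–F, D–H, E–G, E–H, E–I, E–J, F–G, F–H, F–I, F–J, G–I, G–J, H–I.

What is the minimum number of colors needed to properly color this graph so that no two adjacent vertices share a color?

3

E, G, J are mutually adjacent, so at least 3 colors are needed.
3 colors suffice: A=2, B=2, C=1, D=3, E=2, F=2, G=1, H=1, I=3, J=3. Each edge has distinct colors on its endpoints.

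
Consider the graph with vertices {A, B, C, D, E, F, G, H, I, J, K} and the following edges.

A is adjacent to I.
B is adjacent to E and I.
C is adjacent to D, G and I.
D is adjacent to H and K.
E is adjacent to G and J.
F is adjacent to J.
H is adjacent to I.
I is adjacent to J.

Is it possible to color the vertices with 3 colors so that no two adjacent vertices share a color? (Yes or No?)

The chromatic number is 3. The cycle J-I-C-G-E-J has odd length 5, so it cannot be 2-colored; at least 3 colors are needed.
A valid assignment using 3 colors: A=blue, B=blue, C=blue, D=red, E=red, F=red, G=green, H=blue, I=red, J=blue, K=blue.
That is already a proper 3-coloring.

Yes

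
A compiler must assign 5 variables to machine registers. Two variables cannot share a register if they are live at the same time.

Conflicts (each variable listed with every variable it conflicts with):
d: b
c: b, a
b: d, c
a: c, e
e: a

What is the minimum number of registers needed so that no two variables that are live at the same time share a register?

a and e conflict, so at least 2 registers are needed.
2 registers suffice: register 1 → {b, a}; register 2 → {d, c, e}. Each listed conflict is separated.

2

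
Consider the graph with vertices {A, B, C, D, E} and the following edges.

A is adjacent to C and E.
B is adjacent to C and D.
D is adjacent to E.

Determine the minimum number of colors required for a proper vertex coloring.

The cycle D-E-A-C-B-D has odd length 5, so it cannot be 2-colored; at least 3 colors are needed.
One proper 3-coloring: A=1, B=2, C=3, D=1, E=2. No two adjacent vertices share a color.

3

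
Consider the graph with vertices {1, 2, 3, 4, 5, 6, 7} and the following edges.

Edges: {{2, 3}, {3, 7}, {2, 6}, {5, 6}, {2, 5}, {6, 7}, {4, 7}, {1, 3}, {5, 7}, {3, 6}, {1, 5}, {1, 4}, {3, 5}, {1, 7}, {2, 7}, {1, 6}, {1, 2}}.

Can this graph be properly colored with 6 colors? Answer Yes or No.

The chromatic number is 6. 1, 2, 3, 5, 6, 7 are pairwise adjacent (a clique of size 6), so at least 6 colors are needed.
One proper 6-coloring: 1=b, 2=f, 3=e, 4=c, 5=d, 6=c, 7=a.
That is already a proper 6-coloring.

Yes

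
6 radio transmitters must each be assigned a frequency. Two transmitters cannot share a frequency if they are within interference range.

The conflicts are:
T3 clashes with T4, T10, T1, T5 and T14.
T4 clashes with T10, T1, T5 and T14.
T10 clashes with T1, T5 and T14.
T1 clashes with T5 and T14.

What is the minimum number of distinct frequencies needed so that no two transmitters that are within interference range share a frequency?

5

T3, T4, T10, T1, T5 pairwise conflict, so at least 5 frequencies are needed.
5 frequencies suffice: frequency 1 → {T1}; frequency 2 → {T4}; frequency 3 → {T3}; frequency 4 → {T10}; frequency 5 → {T5, T14}. Each listed conflict is separated.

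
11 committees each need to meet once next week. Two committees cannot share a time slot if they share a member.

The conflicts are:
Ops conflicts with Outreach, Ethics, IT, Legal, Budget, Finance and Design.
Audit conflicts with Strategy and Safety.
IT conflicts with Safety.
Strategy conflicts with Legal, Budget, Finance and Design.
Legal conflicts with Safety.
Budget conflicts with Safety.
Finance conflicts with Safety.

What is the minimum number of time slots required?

2

Ops and Design conflict, so at least 2 time slots are needed.
2 time slots suffice: time slot 1 → {Ops, Strategy, Safety}; time slot 2 → {Outreach, Ethics, Audit, IT, Legal, Budget, Finance, Design}. No two conflicting committees share a time slot.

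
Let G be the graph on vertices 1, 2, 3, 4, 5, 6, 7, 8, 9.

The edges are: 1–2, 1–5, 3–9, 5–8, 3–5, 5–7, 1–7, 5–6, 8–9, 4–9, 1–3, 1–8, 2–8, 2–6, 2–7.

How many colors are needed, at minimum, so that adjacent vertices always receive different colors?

1, 2, 8 are mutually adjacent, so at least 3 colors are needed.
3 colors suffice: color a → {1, 6, 9}; color b → {2, 4, 5}; color c → {3, 7, 8}. Each edge has distinct colors on its endpoints.

3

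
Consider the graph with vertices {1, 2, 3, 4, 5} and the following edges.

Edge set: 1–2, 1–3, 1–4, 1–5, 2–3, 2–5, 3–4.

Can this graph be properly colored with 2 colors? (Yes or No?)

1, 3, 4 are mutually adjacent, so at least 3 colors are needed.
So 2 colors are not enough.

No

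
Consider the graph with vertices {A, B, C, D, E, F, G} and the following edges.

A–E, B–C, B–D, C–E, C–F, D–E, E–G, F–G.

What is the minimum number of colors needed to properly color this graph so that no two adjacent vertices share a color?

2

C and E are adjacent, so at least 2 colors are needed.
2 colors suffice: color red → {B, E, F}; color blue → {A, C, D, G}. No two adjacent vertices share a color.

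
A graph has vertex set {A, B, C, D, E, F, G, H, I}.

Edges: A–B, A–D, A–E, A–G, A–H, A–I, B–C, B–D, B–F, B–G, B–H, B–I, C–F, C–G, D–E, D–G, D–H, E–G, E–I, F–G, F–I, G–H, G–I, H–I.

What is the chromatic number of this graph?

5

A, B, G, H, I form a clique, so at least 5 colors are needed.
A valid assignment using 5 colors: A=yellow, B=blue, C=green, D=green, E=blue, F=yellow, G=red, H=purple, I=green. Each edge has distinct colors on its endpoints.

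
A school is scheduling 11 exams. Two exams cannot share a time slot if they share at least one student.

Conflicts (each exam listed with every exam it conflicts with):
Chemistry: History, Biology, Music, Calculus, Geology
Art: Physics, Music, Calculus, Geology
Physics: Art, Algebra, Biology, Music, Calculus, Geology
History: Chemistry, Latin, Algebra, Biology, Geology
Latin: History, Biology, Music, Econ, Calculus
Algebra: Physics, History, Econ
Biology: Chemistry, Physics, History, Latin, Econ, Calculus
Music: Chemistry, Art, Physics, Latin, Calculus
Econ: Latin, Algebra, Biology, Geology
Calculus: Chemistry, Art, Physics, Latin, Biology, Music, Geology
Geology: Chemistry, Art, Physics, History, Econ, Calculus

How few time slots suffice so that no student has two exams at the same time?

4

Art, Physics, Music, Calculus pairwise conflict, so at least 4 time slots are needed.
4 time slots suffice: Chemistry=3, Art=4, Physics=3, History=1, Latin=3, Algebra=2, Biology=2, Music=2, Econ=1, Calculus=1, Geology=2. No two conflicting exams share a time slot.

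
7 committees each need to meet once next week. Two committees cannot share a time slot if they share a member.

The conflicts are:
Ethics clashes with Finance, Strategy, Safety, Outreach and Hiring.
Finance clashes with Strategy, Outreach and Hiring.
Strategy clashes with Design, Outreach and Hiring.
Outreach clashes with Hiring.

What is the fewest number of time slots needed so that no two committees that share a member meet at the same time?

Ethics, Finance, Strategy, Outreach, Hiring are mutually in conflict, so at least 5 time slots are needed.
5 time slots suffice: Ethics=2, Finance=5, Strategy=1, Safety=1, Design=2, Outreach=4, Hiring=3. No two conflicting committees share a time slot.

5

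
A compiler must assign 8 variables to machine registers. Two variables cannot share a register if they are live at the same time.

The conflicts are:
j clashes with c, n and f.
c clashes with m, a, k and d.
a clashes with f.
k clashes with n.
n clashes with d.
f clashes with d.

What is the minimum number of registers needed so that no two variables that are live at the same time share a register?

2

a and f conflict, so at least 2 registers are needed.
2 registers suffice: j=2, c=1, m=2, a=2, k=2, n=1, f=1, d=2. Each listed conflict is separated.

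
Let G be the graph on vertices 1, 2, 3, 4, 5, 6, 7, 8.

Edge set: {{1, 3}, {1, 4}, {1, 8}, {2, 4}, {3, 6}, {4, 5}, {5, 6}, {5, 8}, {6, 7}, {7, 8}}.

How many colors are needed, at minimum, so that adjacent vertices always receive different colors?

3

The cycle 3-6-5-8-1-3 has odd length 5, so it cannot be 2-colored; at least 3 colors are needed.
3 colors suffice: color a → {1, 2, 5, 7}; color b → {4, 6, 8}; color c → {3}. Each edge has distinct colors on its endpoints.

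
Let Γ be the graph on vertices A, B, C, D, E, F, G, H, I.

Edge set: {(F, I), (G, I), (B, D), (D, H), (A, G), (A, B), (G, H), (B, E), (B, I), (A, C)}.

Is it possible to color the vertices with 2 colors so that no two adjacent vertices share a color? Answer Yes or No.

No

The cycle D-B-I-G-H-D has odd length 5, so it cannot be 2-colored; at least 3 colors are needed.
So 2 colors are not enough.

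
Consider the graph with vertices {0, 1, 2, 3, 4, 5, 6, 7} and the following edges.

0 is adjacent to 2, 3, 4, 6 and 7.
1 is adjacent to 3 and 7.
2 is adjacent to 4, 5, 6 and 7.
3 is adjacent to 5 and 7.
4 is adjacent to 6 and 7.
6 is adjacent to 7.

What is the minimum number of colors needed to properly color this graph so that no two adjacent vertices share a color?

0, 2, 4, 6, 7 form a clique, so at least 5 colors are needed.
One proper 5-coloring: 0=c, 1=c, 2=b, 3=b, 4=d, 5=a, 6=e, 7=a. No two adjacent vertices share a color.

5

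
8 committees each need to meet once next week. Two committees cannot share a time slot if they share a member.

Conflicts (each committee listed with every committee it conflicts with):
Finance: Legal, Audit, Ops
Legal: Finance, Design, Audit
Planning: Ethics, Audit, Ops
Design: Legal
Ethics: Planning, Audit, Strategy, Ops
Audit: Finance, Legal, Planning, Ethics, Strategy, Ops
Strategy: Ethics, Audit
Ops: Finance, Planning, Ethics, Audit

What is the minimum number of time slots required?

4

Planning, Ethics, Audit, Ops pairwise conflict, so at least 4 time slots are needed.
Using 4 time slots: Finance=2, Legal=3, Planning=4, Design=1, Ethics=2, Audit=1, Strategy=3, Ops=3. No two conflicting committees share a time slot.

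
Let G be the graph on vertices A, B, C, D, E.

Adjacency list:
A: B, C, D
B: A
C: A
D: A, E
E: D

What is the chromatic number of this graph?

2

A and C are adjacent, so at least 2 colors are needed.
2 colors suffice: A=red, B=blue, C=blue, D=blue, E=red. Every edge joins two different colors.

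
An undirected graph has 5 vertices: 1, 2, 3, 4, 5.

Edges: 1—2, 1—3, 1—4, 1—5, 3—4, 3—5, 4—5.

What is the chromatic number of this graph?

1, 3, 4, 5 are pairwise adjacent (a clique of size 4), so at least 4 colors are needed.
4 colors suffice: color red → {1}; color blue → {2, 3}; color green → {4}; color yellow → {5}. No two adjacent vertices share a color.

4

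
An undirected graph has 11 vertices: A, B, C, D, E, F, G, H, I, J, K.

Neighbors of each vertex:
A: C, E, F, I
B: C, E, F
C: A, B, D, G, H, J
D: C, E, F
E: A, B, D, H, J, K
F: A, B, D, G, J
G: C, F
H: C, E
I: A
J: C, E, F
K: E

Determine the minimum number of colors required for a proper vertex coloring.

2

D and E are adjacent, so at least 2 colors are needed.
2 colors suffice: color 1 → {C, E, F, I}; color 2 → {A, B, D, G, H, J, K}. No two adjacent vertices share a color.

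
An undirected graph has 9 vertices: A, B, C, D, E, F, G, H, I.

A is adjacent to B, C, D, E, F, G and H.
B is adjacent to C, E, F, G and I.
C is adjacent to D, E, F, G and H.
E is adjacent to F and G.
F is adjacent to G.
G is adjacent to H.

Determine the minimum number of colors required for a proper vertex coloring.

6

A, B, C, E, F, G are pairwise adjacent (a clique of size 6), so at least 6 colors are needed.
One proper 6-coloring: A=1, B=4, C=2, D=3, E=6, F=5, G=3, H=4, I=1. No two adjacent vertices share a color.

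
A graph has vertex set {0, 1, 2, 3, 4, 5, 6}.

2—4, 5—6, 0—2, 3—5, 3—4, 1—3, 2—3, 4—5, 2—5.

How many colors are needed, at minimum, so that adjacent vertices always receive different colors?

2, 3, 4, 5 are pairwise adjacent (a clique of size 4), so at least 4 colors are needed.
4 colors suffice: color a → {0, 1, 5}; color b → {3, 6}; color c → {2}; color d → {4}. Every edge joins two different colors.

4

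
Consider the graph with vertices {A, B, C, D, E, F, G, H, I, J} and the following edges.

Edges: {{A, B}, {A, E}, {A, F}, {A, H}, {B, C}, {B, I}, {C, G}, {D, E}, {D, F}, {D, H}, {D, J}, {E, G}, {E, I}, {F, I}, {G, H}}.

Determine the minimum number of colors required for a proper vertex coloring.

The cycle C-G-H-A-B-C has odd length 5, so it cannot be 2-colored; at least 3 colors are needed.
3 colors suffice: color red → {A, D, G, I}; color blue → {B, E, F, H, J}; color green → {C}. No two adjacent vertices share a color.

3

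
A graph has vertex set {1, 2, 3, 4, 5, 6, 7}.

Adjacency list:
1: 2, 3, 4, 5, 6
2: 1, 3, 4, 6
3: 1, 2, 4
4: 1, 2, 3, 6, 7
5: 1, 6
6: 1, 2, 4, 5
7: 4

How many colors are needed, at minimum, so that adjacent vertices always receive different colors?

1, 2, 3, 4 are mutually adjacent (a clique of size 4), so at least 4 colors are needed.
4 colors suffice: color a → {4, 5}; color b → {1, 7}; color c → {2}; color d → {3, 6}. Each edge has distinct colors on its endpoints.

4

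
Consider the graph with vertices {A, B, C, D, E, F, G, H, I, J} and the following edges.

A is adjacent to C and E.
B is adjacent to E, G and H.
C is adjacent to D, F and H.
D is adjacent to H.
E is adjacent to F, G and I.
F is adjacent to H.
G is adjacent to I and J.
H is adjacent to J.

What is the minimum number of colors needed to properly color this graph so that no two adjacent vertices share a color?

B, E, G form a triangle, so at least 3 colors are needed.
3 colors suffice: color red → {E, H}; color blue → {C, G}; color green → {A, B, D, F, I, J}. No two adjacent vertices share a color.

3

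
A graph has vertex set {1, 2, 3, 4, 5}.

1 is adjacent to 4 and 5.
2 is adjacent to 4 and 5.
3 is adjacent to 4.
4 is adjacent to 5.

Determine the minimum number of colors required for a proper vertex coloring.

2, 4, 5 form a triangle, so at least 3 colors are needed.
3 colors suffice: 1=green, 2=green, 3=blue, 4=red, 5=blue. Each edge has distinct colors on its endpoints.

3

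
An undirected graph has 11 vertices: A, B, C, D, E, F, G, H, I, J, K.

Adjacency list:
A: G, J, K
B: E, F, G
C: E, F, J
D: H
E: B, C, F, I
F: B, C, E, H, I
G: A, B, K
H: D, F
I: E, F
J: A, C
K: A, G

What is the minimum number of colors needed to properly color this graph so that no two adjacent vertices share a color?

A, G, K form a triangle, so at least 3 colors are needed.
3 colors suffice: color 1 → {A, D, F}; color 2 → {E, G, H, J}; color 3 → {B, C, I, K}. No two adjacent vertices share a color.

3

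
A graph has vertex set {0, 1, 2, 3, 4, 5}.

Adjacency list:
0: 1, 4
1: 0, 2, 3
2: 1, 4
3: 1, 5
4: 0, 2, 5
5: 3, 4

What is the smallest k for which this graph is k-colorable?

3

The cycle 3-1-2-4-5-3 has odd length 5, so it cannot be 2-colored; at least 3 colors are needed.
One proper 3-coloring: 0=b, 1=a, 2=b, 3=c, 4=a, 5=b. Each edge has distinct colors on its endpoints.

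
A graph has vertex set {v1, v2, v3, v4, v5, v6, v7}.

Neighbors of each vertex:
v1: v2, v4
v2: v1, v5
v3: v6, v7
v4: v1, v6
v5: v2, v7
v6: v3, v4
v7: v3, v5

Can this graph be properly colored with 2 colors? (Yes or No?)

The cycle v3-v7-v5-v2-v1-v4-v6-v3 has odd length 7, so it cannot be 2-colored; at least 3 colors are needed.
So 2 colors are not enough.

No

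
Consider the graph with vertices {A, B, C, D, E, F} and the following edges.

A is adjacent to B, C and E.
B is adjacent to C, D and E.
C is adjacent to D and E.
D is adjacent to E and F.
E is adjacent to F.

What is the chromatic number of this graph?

A, B, C, E are pairwise adjacent (a clique of size 4), so at least 4 colors are needed.
One proper 4-coloring: A=yellow, B=blue, C=green, D=yellow, E=red, F=blue. Every edge joins two different colors.

4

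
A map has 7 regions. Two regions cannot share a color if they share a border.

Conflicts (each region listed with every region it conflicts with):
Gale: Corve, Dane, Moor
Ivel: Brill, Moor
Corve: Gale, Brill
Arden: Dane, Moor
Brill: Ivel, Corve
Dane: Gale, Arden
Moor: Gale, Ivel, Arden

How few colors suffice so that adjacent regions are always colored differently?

3

The cycle Gale-Corve-Brill-Ivel-Moor-Gale has odd length 5, so it cannot be 2-colored; at least 3 colors are needed.
3 colors suffice: color 1 → {Gale, Arden, Brill}; color 2 → {Corve, Dane, Moor}; color 3 → {Ivel}. Every pair that conflicts lands in different colors.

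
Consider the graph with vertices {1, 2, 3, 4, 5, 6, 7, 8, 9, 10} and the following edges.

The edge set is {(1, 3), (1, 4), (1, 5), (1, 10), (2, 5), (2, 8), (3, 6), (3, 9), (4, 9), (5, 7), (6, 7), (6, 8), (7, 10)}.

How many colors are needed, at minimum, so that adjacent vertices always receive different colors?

The cycle 6-8-2-5-7-6 has odd length 5, so it cannot be 2-colored; at least 3 colors are needed.
One proper 3-coloring: 1=red, 2=red, 3=blue, 4=blue, 5=green, 6=red, 7=blue, 8=blue, 9=red, 10=green. No two adjacent vertices share a color.

3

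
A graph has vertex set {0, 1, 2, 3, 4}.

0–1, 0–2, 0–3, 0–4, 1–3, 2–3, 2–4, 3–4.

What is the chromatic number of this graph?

0, 2, 3, 4 form a clique, so at least 4 colors are needed.
4 colors suffice: 0=red, 1=green, 2=green, 3=blue, 4=yellow. Each edge has distinct colors on its endpoints.

4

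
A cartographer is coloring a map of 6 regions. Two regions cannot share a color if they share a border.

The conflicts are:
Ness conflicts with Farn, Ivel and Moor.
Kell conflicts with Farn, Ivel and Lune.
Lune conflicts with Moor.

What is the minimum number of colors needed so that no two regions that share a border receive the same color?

The cycle Moor-Ness-Ivel-Kell-Lune-Moor has odd length 5, so it cannot be 2-colored; at least 3 colors are needed.
3 colors suffice: color 1 → {Ness, Kell}; color 2 → {Farn, Ivel, Lune}; color 3 → {Moor}. Each listed conflict is separated.

3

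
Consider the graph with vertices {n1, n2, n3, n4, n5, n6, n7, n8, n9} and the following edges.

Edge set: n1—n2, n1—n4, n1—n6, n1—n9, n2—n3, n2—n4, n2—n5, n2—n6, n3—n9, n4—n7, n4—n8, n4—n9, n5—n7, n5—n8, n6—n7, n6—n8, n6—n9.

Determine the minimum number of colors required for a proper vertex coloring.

n1, n6, n9 form a triangle, so at least 3 colors are needed.
A valid assignment using 3 colors: n1=green, n2=blue, n3=red, n4=red, n5=red, n6=red, n7=blue, n8=blue, n9=blue. No two adjacent vertices share a color.

3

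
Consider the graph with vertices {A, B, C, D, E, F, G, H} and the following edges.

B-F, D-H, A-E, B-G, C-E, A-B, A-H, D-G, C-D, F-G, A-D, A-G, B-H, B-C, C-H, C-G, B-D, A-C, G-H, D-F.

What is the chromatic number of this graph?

6

A, B, C, D, G, H are pairwise adjacent (a clique of size 6), so at least 6 colors are needed.
6 colors suffice: color 1 → {C, F}; color 2 → {A}; color 3 → {B, E}; color 4 → {D}; color 5 → {G}; color 6 → {H}. No two adjacent vertices share a color.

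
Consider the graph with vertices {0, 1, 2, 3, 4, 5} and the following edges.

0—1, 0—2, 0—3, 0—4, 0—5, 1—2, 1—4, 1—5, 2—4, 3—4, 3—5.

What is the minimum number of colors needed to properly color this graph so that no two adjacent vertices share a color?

4

0, 1, 2, 4 are mutually adjacent (a clique of size 4), so at least 4 colors are needed.
4 colors suffice: color a → {0}; color b → {4, 5}; color c → {1, 3}; color d → {2}. Every edge joins two different colors.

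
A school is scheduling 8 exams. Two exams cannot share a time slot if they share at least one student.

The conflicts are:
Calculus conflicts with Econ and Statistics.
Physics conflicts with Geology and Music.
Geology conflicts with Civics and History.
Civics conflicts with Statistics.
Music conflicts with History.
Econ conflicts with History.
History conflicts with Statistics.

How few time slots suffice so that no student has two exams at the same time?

2

Geology and History conflict, so at least 2 time slots are needed.
2 time slots suffice: time slot 1 → {Calculus, Physics, Civics, History}; time slot 2 → {Geology, Music, Econ, Statistics}. Each listed conflict is separated.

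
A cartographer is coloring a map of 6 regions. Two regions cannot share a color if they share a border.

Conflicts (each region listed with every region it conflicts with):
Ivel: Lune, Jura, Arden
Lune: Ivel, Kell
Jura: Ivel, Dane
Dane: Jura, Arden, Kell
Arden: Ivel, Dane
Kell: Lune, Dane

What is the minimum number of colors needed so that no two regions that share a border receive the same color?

The cycle Ivel-Lune-Kell-Dane-Arden-Ivel has odd length 5, so it cannot be 2-colored; at least 3 colors are needed.
One proper 3-coloring: Ivel=1, Lune=3, Jura=2, Dane=1, Arden=2, Kell=2. No two conflicting regions share a color.

3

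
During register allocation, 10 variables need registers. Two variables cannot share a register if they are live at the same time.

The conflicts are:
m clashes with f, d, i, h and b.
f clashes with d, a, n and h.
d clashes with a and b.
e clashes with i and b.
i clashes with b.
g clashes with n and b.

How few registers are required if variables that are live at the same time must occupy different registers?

e, i, b are mutually in conflict, so at least 3 registers are needed.
3 registers suffice: register 1 → {f, b}; register 2 → {m, e, a, n}; register 3 → {d, i, g, h}. Every pair that conflicts lands in different registers.

3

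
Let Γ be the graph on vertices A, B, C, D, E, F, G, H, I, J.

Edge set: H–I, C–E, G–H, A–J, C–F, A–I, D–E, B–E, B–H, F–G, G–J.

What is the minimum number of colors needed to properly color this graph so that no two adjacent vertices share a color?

The cycle G-J-A-I-H-G has odd length 5, so it cannot be 2-colored; at least 3 colors are needed.
3 colors suffice: A=1, B=2, C=2, D=2, E=1, F=1, G=2, H=1, I=2, J=3. Each edge has distinct colors on its endpoints.

3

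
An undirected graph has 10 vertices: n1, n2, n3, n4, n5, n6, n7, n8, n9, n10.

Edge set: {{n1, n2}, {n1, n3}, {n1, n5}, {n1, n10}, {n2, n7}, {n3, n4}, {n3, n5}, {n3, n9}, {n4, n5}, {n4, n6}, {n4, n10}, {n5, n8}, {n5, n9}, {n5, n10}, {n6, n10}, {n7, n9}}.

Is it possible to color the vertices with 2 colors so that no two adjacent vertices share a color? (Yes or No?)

n3, n4, n5 form a triangle, so at least 3 colors are needed.
So 2 colors are not enough.

No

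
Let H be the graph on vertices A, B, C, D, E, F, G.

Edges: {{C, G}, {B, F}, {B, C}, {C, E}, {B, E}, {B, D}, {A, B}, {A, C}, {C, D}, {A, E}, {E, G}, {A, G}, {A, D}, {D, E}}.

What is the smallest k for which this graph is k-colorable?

A, B, C, D, E are pairwise adjacent (a clique of size 5), so at least 5 colors are needed.
One proper 5-coloring: A=4, B=2, C=3, D=5, E=1, F=1, G=2. Each edge has distinct colors on its endpoints.

5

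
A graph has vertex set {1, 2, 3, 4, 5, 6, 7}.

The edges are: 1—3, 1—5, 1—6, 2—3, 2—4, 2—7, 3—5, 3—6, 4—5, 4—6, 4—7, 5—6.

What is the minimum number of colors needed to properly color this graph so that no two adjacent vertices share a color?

1, 3, 5, 6 are mutually adjacent (a clique of size 4), so at least 4 colors are needed.
A valid assignment using 4 colors: 1=yellow, 2=blue, 3=red, 4=red, 5=green, 6=blue, 7=green. Each edge has distinct colors on its endpoints.

4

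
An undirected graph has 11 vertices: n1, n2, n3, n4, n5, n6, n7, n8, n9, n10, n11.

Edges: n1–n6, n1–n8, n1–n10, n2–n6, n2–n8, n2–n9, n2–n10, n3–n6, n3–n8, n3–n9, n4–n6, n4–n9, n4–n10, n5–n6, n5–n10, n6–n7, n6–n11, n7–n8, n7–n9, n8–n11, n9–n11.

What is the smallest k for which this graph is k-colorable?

2

n2 and n9 are adjacent, so at least 2 colors are needed.
2 colors suffice: color red → {n6, n8, n9, n10}; color blue → {n1, n2, n3, n4, n5, n7, n11}. No two adjacent vertices share a color.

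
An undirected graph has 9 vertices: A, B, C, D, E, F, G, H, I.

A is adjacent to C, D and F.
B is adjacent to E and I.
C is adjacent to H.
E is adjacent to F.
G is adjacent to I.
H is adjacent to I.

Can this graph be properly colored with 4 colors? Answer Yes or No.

Yes

The chromatic number is 3. The cycle C-A-F-E-B-I-H-C has odd length 7, so it cannot be 2-colored; at least 3 colors are needed.
3 colors suffice: color 1 → {A, E, I}; color 2 → {B, D, F, G, H}; color 3 → {C}.
Since 4 ≥ 3, a proper 4-coloring certainly exists.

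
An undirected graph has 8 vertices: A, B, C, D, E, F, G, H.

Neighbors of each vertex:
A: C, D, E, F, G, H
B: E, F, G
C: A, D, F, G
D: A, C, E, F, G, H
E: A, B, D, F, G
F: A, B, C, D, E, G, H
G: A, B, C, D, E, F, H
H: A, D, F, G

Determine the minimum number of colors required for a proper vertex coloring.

A, D, E, F, G are mutually adjacent (a clique of size 5), so at least 5 colors are needed.
5 colors suffice: color 1 → {G}; color 2 → {F}; color 3 → {B, D}; color 4 → {A}; color 5 → {C, E, H}. Each edge has distinct colors on its endpoints.

5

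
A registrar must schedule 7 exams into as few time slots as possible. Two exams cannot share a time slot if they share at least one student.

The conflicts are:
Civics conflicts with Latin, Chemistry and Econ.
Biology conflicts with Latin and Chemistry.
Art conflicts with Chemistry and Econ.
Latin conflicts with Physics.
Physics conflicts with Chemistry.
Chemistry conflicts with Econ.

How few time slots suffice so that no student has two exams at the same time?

Art, Chemistry, Econ pairwise conflict, so at least 3 time slots are needed.
3 time slots suffice: time slot 1 → {Latin, Chemistry}; time slot 2 → {Biology, Physics, Econ}; time slot 3 → {Civics, Art}. Every pair that conflicts lands in different time slots.

3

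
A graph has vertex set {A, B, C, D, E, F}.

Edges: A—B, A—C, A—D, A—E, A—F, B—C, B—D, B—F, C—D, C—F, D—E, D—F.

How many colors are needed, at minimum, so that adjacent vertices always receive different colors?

A, B, C, D, F are mutually adjacent (a clique of size 5), so at least 5 colors are needed.
5 colors suffice: color red → {A}; color blue → {D}; color green → {C, E}; color yellow → {B}; color purple → {F}. Every edge joins two different colors.

5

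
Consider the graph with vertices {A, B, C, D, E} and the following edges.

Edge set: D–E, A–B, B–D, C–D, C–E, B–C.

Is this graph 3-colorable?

Yes

The chromatic number is 3. B, C, D are pairwise adjacent, so at least 3 colors are needed.
3 colors suffice: A=blue, B=red, C=green, D=blue, E=red.
That is already a proper 3-coloring.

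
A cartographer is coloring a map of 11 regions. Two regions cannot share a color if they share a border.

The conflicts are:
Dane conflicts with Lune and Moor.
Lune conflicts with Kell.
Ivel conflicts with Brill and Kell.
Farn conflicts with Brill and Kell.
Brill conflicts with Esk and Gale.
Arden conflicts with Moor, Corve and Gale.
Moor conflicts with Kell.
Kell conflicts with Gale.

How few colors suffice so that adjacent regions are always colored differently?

Lune and Kell conflict, so at least 2 colors are needed.
2 colors suffice: Dane=1, Lune=2, Ivel=2, Farn=2, Brill=1, Esk=2, Arden=1, Moor=2, Corve=2, Kell=1, Gale=2. Each listed conflict is separated.

2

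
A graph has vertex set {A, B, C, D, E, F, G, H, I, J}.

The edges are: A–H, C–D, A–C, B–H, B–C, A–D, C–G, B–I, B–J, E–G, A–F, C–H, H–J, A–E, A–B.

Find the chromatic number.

A, B, C, H are mutually adjacent (a clique of size 4), so at least 4 colors are needed.
One proper 4-coloring: A=1, B=3, C=2, D=3, E=2, F=2, G=1, H=4, I=1, J=1. Every edge joins two different colors.

4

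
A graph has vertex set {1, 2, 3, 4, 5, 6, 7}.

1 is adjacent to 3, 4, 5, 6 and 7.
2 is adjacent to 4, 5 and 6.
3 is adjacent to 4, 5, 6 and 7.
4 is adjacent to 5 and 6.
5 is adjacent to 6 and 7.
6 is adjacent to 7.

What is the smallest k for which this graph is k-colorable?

1, 3, 5, 6, 7 are mutually adjacent (a clique of size 5), so at least 5 colors are needed.
5 colors suffice: color a → {6}; color b → {5}; color c → {2, 3}; color d → {1}; color e → {4, 7}. Every edge joins two different colors.

5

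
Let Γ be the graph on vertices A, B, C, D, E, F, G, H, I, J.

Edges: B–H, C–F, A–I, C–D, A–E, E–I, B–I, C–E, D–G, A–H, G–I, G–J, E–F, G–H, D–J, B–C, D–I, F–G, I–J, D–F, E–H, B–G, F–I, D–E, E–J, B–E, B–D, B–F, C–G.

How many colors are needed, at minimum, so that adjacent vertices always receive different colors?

5

B, D, F, G, I are mutually adjacent (a clique of size 5), so at least 5 colors are needed.
5 colors suffice: color 1 → {E, G}; color 2 → {C, H, I}; color 3 → {A, D}; color 4 → {B, J}; color 5 → {F}. Every edge joins two different colors.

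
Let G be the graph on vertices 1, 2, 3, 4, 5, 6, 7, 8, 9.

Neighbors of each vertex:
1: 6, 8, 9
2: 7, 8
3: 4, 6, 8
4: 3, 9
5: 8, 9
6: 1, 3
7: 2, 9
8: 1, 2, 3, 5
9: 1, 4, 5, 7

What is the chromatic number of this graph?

3

The cycle 9-5-8-3-4-9 has odd length 5, so it cannot be 2-colored; at least 3 colors are needed.
3 colors suffice: color red → {6, 8, 9}; color blue → {1, 2, 3, 5}; color green → {4, 7}. No two adjacent vertices share a color.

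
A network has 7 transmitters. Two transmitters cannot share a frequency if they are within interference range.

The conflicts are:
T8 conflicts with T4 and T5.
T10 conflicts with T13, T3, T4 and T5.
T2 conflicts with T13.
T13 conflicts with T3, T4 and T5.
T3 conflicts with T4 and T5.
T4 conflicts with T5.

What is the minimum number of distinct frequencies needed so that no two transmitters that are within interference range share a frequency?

T10, T13, T3, T4, T5 are mutually in conflict, so at least 5 frequencies are needed.
5 frequencies suffice: frequency 1 → {T2, T5}; frequency 2 → {T8, T13}; frequency 3 → {T4}; frequency 4 → {T10}; frequency 5 → {T3}. No two conflicting transmitters share a frequency.

5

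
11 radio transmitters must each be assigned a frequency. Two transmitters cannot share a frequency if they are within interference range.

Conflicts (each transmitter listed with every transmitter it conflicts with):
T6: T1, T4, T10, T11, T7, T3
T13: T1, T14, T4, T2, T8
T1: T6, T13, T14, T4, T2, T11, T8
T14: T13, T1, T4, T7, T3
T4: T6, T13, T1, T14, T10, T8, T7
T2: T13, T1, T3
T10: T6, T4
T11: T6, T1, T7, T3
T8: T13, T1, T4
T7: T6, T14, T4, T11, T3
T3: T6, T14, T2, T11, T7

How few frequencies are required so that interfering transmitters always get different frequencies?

T13, T1, T4, T8 are mutually in conflict, so at least 4 frequencies are needed.
A valid assignment using 4 frequencies: T6=3, T13=4, T1=2, T14=3, T4=1, T2=3, T10=2, T11=4, T8=3, T7=2, T3=1. Every pair that conflicts lands in different frequencies.

4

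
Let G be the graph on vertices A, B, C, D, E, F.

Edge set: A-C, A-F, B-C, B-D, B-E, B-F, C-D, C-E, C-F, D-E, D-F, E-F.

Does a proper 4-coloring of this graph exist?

B, C, D, E, F are mutually adjacent (a clique of size 5), so at least 5 colors are needed.
So 4 colors are not enough.

No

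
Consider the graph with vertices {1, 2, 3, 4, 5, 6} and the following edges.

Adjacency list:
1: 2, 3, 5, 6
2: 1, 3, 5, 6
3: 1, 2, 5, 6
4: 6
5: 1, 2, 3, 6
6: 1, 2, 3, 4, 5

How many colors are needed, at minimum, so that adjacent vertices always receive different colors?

1, 2, 3, 5, 6 are pairwise adjacent (a clique of size 5), so at least 5 colors are needed.
One proper 5-coloring: 1=e, 2=b, 3=d, 4=b, 5=c, 6=a. No two adjacent vertices share a color.

5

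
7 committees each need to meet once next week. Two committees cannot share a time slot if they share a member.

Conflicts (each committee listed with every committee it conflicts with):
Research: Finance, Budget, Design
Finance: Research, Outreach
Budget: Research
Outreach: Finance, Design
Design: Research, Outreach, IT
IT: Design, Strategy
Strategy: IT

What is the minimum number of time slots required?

2

Research and Finance conflict, so at least 2 time slots are needed.
2 time slots suffice: Research=1, Finance=2, Budget=2, Outreach=1, Design=2, IT=1, Strategy=2. Each listed conflict is separated.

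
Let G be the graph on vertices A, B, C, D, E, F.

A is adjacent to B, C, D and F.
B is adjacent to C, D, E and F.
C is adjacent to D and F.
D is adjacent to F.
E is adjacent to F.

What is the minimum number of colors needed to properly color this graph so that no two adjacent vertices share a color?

5

A, B, C, D, F form a clique, so at least 5 colors are needed.
5 colors suffice: color red → {F}; color blue → {B}; color green → {C, E}; color yellow → {A}; color purple → {D}. Every edge joins two different colors.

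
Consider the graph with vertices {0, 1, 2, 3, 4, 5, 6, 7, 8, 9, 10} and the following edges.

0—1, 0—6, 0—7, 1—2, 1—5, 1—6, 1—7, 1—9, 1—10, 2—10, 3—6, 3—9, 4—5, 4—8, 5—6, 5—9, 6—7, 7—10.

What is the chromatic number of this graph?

0, 1, 6, 7 are mutually adjacent (a clique of size 4), so at least 4 colors are needed.
4 colors suffice: color red → {1, 3, 4}; color blue → {6, 8, 9, 10}; color green → {2, 5, 7}; color yellow → {0}. No two adjacent vertices share a color.

4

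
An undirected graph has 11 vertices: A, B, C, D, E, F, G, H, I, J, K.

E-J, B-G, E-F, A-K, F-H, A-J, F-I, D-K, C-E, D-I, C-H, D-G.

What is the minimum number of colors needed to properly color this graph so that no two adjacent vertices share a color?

The cycle J-E-F-I-D-K-A-J has odd length 7, so it cannot be 2-colored; at least 3 colors are needed.
3 colors suffice: A=red, B=red, C=red, D=red, E=blue, F=red, G=blue, H=blue, I=blue, J=green, K=blue. Each edge has distinct colors on its endpoints.

3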